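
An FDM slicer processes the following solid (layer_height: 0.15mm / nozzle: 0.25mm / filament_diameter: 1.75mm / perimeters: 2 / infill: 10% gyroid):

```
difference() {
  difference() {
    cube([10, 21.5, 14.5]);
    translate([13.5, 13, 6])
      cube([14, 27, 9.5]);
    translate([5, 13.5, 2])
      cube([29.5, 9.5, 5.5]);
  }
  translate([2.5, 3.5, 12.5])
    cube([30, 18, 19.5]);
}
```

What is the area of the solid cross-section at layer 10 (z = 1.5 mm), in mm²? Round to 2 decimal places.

215.00 mm²

At z = 1.5 mm: the cube (footprint 10×21.5) is included at this height (area 215.00 mm²); the cube at (13.5, 13) is not intersected at this z (z outside [6, 15.5]); the cube at (5, 13.5) is not intersected at this z (z outside [2, 7.5]); Subtracting the remaining from the first: none of the subtracted shapes is present at this height, so the 10×21.5 cube is unchanged — area = 215.00 mm²; the cube at (2.5, 3.5) is absent (z outside [12.5, 32]); Subtracting the remaining from the first: none of the subtracted shapes is present at this height, so the result so far is unchanged — area = 215.00 mm². Overall, the cross-section is a single solid region. Net area = 215.00 mm².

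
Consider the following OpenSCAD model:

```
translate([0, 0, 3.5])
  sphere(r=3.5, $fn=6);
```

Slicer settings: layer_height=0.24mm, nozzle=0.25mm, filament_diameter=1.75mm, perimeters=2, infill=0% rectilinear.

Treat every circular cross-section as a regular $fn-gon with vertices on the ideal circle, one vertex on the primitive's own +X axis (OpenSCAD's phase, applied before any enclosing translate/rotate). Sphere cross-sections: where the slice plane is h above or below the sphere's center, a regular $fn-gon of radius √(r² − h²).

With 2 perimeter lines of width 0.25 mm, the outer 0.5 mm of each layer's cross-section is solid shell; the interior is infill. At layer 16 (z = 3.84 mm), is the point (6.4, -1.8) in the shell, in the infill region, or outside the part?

outside

At z = 3.84 mm: the r=3.5 sphere slices to a regular 6-gon of circumradius 3.483 (√(r²−h²) with h=0.34 from center). Overall, the cross-section is a single solid region. The nearest boundary edge runs (1.74, -3.02)→(3.48, 0.00); distance from the point to it = 3.43 mm. The point is not inside any of the regions above, so it lies outside the cross-section (3.43 mm from the nearest boundary).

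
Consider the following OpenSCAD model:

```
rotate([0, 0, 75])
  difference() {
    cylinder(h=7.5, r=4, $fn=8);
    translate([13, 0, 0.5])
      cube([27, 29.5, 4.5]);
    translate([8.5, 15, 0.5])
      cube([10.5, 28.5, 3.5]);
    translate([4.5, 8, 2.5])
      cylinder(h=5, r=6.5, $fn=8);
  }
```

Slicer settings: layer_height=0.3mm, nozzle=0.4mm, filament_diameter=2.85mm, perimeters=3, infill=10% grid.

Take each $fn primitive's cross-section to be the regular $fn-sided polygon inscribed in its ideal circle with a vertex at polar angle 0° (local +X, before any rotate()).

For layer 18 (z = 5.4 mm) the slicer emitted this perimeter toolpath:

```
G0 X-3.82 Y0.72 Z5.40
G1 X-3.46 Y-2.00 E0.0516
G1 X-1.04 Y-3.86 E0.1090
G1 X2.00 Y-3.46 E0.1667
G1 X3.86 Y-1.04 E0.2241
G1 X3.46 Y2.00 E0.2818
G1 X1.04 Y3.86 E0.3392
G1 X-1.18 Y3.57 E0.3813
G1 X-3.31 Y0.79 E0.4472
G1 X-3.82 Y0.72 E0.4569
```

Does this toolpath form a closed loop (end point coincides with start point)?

yes

Start point (G0): (-3.82, 0.72). End point (last G1): the path returns to the start — closed.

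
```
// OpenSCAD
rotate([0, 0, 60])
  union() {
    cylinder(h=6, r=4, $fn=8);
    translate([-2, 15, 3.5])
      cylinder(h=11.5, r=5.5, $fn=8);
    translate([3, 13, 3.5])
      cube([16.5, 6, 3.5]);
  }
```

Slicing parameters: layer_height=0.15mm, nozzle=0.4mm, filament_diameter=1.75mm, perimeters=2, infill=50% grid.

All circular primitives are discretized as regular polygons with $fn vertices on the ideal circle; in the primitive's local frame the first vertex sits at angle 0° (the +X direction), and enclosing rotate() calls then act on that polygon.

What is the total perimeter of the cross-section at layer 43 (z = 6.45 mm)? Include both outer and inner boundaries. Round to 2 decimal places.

73.65 mm

At z = 6.45 mm: the cylinder is absent (z outside [0, 6]); the cylinder at (-2, 15): section is a regular 8-gon, circumradius r=5.5 (perimeter = 2·8·5.500·sin(180°/8) = 33.68 mm); the cube at (3, 13) (footprint 16.5×6) is included at this height (perimeter 45.00 mm); Merging all regions: the regions partially overlap (shared area 0.60 mm²), so the edge portions inside another operand are dropped and the merged outline is re-measured after clipping — boundary = 73.65 mm; (rotated 60° about Z; rotation is an isometry so areas/perimeters/island counts are preserved). Overall, the cross-section is a single solid region. Total boundary length (outer) = 73.65 mm.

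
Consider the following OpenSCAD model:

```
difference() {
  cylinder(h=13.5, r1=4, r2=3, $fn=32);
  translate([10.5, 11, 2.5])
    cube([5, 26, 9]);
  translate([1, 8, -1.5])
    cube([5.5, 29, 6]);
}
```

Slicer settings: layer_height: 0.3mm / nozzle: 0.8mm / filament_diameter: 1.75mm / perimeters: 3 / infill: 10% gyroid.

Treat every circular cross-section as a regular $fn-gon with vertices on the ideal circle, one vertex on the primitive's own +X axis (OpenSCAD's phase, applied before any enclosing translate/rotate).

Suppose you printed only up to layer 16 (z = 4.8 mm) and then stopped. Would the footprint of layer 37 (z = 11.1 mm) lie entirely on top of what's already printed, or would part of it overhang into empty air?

Compare the two slices. At z = 4.8: the cone (r1=4→r2=3) has section circumradius 3.644 here — a regular 32-gon (area = (32/2)·3.644²·sin(360°/32) = 41.46 mm²); the cube at (10.5, 11) (footprint 5×26) is included at this height (area 130.00 mm²); the cube at (1, 8) is not intersected at this z (z outside [-1.5, 4.5]); After the difference (first − rest): starting from the cone (41.46 mm²), the 5×26 cube at (10.5, 11) misses the remaining region (no effect) — area = 41.46 mm². At z = 11.1: the cone (r1=4→r2=3) has section circumradius 3.178 here — a regular 32-gon (area = (32/2)·3.178²·sin(360°/32) = 31.52 mm²); the cube at (10.5, 11) is present — its section is the full 5×26 rectangle (area 130.00 mm²); the cube at (1, 8) does not reach this height (z outside [-1.5, 4.5]); Taking the first minus the rest: starting from the cone (31.52 mm²), the 5×26 cube at (10.5, 11) misses the remaining region (no effect) — area = 31.52 mm². Checking containment: the cross-section at z = 11.1 is a subset of the cross-section at z = 4.8.

entirely on top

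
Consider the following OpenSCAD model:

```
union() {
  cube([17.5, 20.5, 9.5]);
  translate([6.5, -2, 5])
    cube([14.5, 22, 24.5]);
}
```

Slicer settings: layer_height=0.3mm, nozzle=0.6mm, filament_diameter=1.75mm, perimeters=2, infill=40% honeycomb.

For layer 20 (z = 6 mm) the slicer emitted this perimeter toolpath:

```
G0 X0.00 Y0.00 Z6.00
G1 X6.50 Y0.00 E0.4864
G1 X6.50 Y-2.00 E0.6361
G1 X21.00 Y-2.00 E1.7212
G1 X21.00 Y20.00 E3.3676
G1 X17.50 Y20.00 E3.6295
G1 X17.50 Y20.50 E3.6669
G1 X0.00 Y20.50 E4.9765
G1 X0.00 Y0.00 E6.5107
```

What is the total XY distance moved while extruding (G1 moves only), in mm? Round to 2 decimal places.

87.00 mm

Sum the Euclidean lengths of each G1 segment: total = 87.00 mm.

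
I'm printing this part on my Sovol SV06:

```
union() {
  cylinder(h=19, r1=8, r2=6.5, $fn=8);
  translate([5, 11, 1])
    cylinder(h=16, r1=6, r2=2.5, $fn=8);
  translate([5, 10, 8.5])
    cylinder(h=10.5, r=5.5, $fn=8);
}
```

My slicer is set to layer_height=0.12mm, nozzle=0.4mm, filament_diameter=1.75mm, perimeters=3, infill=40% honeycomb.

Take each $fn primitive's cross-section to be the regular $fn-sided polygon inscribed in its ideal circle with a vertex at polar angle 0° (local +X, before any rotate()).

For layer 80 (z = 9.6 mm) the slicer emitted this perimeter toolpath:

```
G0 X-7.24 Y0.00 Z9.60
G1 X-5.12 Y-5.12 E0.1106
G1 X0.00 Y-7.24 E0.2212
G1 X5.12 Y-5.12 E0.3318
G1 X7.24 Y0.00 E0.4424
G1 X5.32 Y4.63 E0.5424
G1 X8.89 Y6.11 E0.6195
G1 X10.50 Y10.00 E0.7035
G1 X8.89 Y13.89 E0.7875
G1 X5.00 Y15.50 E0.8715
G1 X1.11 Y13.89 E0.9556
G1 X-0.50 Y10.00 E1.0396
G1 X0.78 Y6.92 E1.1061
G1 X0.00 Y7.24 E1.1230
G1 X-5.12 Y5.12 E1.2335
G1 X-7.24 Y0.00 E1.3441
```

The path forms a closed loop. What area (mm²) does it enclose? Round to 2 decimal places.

Apply the shoelace formula to the sequence of (X, Y) vertices; enclosed area = 231.00 mm².

231.00 mm²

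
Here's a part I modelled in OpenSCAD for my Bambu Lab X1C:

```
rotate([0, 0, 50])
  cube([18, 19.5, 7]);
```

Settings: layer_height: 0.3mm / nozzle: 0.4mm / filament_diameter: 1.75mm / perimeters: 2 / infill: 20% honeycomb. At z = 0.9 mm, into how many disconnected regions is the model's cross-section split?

1

At z = 0.9 mm: the cube is present — its section is the full 18×19.5 rectangle; (rotated 50° about Z; rotation is an isometry so areas/perimeters/island counts are preserved). The result has 1 disconnected region.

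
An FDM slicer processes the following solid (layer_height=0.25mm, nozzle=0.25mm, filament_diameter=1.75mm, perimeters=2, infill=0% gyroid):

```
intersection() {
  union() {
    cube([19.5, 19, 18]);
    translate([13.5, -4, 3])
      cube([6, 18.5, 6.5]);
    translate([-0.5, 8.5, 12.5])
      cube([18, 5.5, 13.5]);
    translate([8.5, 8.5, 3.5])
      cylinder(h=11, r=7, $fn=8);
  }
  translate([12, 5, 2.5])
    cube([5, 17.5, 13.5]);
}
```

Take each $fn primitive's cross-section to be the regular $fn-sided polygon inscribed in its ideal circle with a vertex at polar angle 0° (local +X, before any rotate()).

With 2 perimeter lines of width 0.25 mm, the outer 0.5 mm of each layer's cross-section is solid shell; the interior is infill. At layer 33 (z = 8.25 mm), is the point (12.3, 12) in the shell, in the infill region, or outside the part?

At z = 8.25 mm: the cube is present — its section is the full 19.5×19 rectangle; the cube at (13.5, -4) is present — its section is the full 6×18.5 rectangle; the cube at (-0.5, 8.5) is not intersected at this z (z outside [12.5, 26]); the r=7 cylinder at (8.5, 8.5) contributes a regular 8-gon of circumradius 7; Taking the union: the regions partially overlap (shared area 225.59 mm²), so overlapping operands fuse into one piece — 1 connected region; the cube at (12, 5) is present — its section is the full 5×17.5 rectangle; Keeping only the common overlap: the 5×17.5 cube at (12, 5) partially overlaps the result so far; clipping to the common part keeps 70.00 mm² — 1 connected region. Overall, the cross-section is a single solid region. The nearest boundary edge runs (12.00, 5.00)→(12.00, 19.00); distance from the point to it = 0.30 mm. The point is inside the cross-section, 0.30 mm from the nearest boundary — within the 0.5 mm shell band (2 × 0.25).

shell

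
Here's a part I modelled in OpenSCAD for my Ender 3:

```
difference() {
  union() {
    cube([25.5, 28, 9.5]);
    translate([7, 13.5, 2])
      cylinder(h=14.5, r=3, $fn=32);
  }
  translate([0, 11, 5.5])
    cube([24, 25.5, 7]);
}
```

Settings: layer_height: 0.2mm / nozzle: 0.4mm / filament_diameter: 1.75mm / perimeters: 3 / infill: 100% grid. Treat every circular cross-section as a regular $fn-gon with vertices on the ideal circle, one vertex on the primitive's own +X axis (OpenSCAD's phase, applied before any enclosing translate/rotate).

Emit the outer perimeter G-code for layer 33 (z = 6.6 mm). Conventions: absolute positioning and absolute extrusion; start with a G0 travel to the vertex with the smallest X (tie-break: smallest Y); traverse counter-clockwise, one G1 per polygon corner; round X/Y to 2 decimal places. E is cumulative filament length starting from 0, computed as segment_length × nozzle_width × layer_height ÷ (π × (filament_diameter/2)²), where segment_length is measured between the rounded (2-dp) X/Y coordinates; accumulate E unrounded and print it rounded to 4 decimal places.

G0 X0.00 Y0.00 Z6.60
G1 X25.50 Y0.00 E0.8481
G1 X25.50 Y28.00 E1.7794
G1 X24.00 Y28.00 E1.8293
G1 X24.00 Y11.00 E2.3947
G1 X0.00 Y11.00 E3.1930
G1 X0.00 Y0.00 E3.5588

At z = 6.6 mm: the 25.5×28 cube contributes its full rectangle; the r=3 cylinder at (7, 13.5) gives a regular 32-gon of circumradius 3 (constant along its height); Taking the union: the r=3 cylinder at (7, 13.5) lies entirely inside the 25.5×28 cube, so the union is just the 25.5×28 cube — 1 connected region; the cube at (0, 11) is present — its section is the full 24×25.5 rectangle; Taking the first minus the rest: starting from the result so far, the 24×25.5 cube at (0, 11) partially overlaps it — only the 408.00 mm² overlap (of its 612.00 mm²) is removed, clipping the outline — 1 connected region. The outline is a single polygon with 6 vertices. Extrusion per mm of travel: 0.4 × 0.2 / (π × 0.875²) = 0.033260. Accumulating E over each segment gives final E = 3.5588.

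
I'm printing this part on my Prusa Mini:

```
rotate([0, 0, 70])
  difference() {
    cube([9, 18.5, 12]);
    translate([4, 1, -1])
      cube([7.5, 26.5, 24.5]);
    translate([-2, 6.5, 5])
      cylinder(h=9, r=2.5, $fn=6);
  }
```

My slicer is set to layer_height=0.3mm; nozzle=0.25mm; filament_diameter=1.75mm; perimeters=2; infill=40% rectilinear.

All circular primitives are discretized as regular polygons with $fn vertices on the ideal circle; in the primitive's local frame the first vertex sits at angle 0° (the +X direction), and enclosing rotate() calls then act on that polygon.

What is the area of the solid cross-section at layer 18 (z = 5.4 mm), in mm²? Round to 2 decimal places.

78.57 mm²

At z = 5.4 mm: the cube is present — its section is the full 9×18.5 rectangle (area 166.50 mm²); the 7.5×26.5 cube at (4, 1) contributes its full rectangle (area 198.75 mm²); the r=2.5 cylinder at (-2, 6.5) contributes a regular 6-gon of circumradius 2.5 (area = (6/2)·2.500²·sin(360°/6) = 16.24 mm²); Taking the first minus the rest: starting from the 9×18.5 cube (166.50 mm²), the 7.5×26.5 cube at (4, 1) partially overlaps it — only the 87.50 mm² overlap (of its 198.75 mm²) is removed, clipping the outline; the r=2.5 cylinder at (-2, 6.5) partially overlaps it — only the 0.43 mm² overlap (of its 16.24 mm²) is removed, clipping the outline — area = 78.57 mm²; (whole slice rotated 70° about Z — lengths, areas and connectivity unchanged). Overall, the cross-section is a single solid region. Net area = 78.57 mm².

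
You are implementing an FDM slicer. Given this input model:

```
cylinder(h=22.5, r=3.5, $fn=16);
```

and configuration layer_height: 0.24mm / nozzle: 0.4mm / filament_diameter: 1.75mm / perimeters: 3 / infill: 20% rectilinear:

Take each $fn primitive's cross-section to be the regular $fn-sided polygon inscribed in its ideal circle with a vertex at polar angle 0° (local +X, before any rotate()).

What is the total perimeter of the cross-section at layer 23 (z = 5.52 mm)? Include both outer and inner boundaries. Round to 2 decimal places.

At z = 5.52 mm: the cylinder: section is a regular 16-gon, circumradius r=3.5 (perimeter = 2·16·3.500·sin(180°/16) = 21.85 mm). Overall, the cross-section is a single solid region. Total boundary length (outer) = 21.85 mm.

21.85 mm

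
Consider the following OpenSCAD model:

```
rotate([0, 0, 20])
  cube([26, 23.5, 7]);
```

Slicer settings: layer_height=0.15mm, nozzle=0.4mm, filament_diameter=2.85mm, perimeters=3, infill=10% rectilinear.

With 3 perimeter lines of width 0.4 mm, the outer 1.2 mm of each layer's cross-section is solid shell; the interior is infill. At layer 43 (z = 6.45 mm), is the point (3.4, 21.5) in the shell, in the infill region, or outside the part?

infill

At z = 6.45 mm: the cube (footprint 26×23.5) is included at this height; (rotated 20° about Z; rotation is an isometry so areas/perimeters/island counts are preserved). Overall, the cross-section is a single solid region. Undo the 20° rotation: the query point maps to (10.548, 19.041) in the un-rotated model frame. The nearest boundary edge runs (26.00, 23.50)→(0.00, 23.50); distance from the point to it = 4.46 mm. The point is inside the cross-section and 4.46 mm from the nearest boundary — more than the 1.2 mm shell width (3 × 0.4), so it's in the infill interior.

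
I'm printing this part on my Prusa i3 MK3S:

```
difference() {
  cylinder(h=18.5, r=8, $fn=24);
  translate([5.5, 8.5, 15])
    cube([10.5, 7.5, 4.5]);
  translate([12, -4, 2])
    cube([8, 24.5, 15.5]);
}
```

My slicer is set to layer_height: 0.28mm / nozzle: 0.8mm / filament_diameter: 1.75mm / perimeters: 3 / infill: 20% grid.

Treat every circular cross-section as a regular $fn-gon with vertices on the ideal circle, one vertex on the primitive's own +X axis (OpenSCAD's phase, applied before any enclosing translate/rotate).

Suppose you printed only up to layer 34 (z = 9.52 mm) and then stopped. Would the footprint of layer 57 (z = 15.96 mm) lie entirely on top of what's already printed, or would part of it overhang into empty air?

Compare the two slices. At z = 9.52: the cylinder: section is a regular 24-gon, circumradius r=8 (area = (24/2)·8.000²·sin(360°/24) = 198.77 mm²); the cube at (5.5, 8.5) is absent (z outside [15, 19.5]); the cube at (12, -4) (footprint 8×24.5) is included at this height (area 196.00 mm²); Subtracting the remaining from the first: starting from the r=8 cylinder (198.77 mm²), the 8×24.5 cube at (12, -4) misses the remaining region (no effect) — area = 198.77 mm². At z = 15.96: the r=8 cylinder gives a regular 24-gon of circumradius 8 (constant along its height) (area = (24/2)·8.000²·sin(360°/24) = 198.77 mm²); the cube at (5.5, 8.5) is present — its section is the full 10.5×7.5 rectangle (area 78.75 mm²); the cube at (12, -4) (footprint 8×24.5) is included at this height (area 196.00 mm²); After the difference (first − rest): starting from the r=8 cylinder (198.77 mm²), the 10.5×7.5 cube at (5.5, 8.5) misses the remaining region (no effect); the 8×24.5 cube at (12, -4) misses the remaining region (no effect) — area = 198.77 mm². Checking containment: the cross-section at z = 15.96 is a subset of the cross-section at z = 9.52.

entirely on top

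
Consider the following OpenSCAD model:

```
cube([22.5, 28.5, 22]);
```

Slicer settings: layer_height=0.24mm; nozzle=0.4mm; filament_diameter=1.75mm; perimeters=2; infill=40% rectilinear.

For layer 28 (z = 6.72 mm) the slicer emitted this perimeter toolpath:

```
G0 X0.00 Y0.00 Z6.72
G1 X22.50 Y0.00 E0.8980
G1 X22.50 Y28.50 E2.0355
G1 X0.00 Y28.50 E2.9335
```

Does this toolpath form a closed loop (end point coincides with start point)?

Start point (G0): (0.00, 0.00). End point (last G1): the path does not return to the start — open.

no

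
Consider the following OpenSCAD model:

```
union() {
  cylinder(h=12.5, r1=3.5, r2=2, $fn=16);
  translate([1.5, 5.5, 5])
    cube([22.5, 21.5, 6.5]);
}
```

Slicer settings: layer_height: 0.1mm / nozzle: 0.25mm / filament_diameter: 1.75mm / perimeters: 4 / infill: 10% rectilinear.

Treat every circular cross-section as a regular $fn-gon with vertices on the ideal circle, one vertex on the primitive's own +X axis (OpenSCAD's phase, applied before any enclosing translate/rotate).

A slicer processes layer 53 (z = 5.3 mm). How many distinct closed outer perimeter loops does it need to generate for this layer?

At z = 5.3 mm: the cone: at t=0.424 of its height the radius interpolates to r₁+(r₂−r₁)t = 2.864, giving a regular 16-gon of that circumradius; the cube at (1.5, 5.5) (footprint 22.5×21.5) is included at this height; Merging all regions: the 2 present regions are separate (no shared area or edge), so areas and boundary lengths simply add and each stays a separate island — 2 connected regions. The result has 2 disconnected regions.

2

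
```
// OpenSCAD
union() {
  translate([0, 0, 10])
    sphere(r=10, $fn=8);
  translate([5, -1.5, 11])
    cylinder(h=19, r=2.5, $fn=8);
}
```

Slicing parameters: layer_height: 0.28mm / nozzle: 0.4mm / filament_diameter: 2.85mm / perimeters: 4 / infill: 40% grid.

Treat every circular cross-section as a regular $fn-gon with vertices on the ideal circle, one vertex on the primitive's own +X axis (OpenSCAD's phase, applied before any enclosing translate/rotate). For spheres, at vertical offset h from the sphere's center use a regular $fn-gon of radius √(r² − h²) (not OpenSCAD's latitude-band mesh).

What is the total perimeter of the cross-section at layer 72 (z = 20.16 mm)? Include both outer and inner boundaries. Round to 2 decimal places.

At z = 20.16 mm: the sphere is not intersected at this z (|z−center|=10.160 > r=10); the cylinder at (5, -1.5): section is a regular 8-gon, circumradius r=2.5 (perimeter = 2·8·2.500·sin(180°/8) = 15.31 mm); Taking the union: only the r=2.5 cylinder at (5, -1.5) is present, so the union is just that shape — boundary = 15.31 mm. Overall, the cross-section is a single solid region. Total boundary length (outer) = 15.31 mm.

15.31 mm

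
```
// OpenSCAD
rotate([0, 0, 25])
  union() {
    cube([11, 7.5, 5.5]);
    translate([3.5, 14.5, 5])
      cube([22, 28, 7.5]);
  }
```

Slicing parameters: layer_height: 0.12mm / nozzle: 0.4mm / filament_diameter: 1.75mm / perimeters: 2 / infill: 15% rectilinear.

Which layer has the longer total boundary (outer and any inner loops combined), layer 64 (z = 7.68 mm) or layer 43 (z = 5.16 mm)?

Layer 64 (z = 7.68): the cube is not intersected at this z (z outside [0, 5.5]); the 22×28 cube at (3.5, 14.5) contributes its full rectangle (perimeter 100.00 mm); Taking the union: only the 22×28 cube at (3.5, 14.5) is present, so the union is just that shape — boundary = 100.00 mm; (rotated 25° about Z; rotation is an isometry so areas/perimeters/island counts are preserved). So its perimeter = 100.00 mm. Layer 43 (z = 5.16): the cube (footprint 11×7.5) is included at this height (perimeter 37.00 mm); the cube at (3.5, 14.5) (footprint 22×28) is included at this height (perimeter 100.00 mm); Merging all regions: the 2 present regions are separate (no shared area or edge), so areas and boundary lengths simply add and each stays a separate island — boundary = 137.00 mm; (whole slice rotated 25° about Z — lengths, areas and connectivity unchanged). So its perimeter = 137.00 mm. Layer 43 is larger (137.00 vs 100.00 mm).

layer 43 (z = 5.16 mm)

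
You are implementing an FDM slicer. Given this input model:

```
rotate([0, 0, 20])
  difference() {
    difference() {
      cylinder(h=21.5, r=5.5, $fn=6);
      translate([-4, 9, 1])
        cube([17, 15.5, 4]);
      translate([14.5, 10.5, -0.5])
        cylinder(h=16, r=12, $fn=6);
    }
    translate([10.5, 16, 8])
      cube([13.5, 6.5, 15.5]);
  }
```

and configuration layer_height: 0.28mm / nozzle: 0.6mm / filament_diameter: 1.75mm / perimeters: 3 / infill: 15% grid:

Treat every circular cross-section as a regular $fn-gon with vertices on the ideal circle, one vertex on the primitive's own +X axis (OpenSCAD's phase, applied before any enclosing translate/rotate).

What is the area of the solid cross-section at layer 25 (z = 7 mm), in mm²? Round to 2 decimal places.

At z = 7 mm: the r=5.5 cylinder contributes a regular 6-gon of circumradius 5.5 (area = (6/2)·5.500²·sin(360°/6) = 78.59 mm²); the cube at (-4, 9) is absent (z outside [1, 5]); the r=12 cylinder at (14.5, 10.5) gives a regular 6-gon of circumradius 12 (constant along its height) (area = (6/2)·12.000²·sin(360°/6) = 374.12 mm²); Subtracting the remaining from the first: starting from the r=5.5 cylinder (78.59 mm²), the r=12 cylinder at (14.5, 10.5) misses the remaining region (no effect) — area = 78.59 mm²; the cube at (10.5, 16) is absent (z outside [8, 23.5]); Subtracting the remaining from the first: none of the subtracted shapes is present at this height, so the result so far is unchanged — area = 78.59 mm²; (rotated 20° about Z; rotation is an isometry so areas/perimeters/island counts are preserved). Overall, the cross-section is a single solid region. Net area = 78.59 mm².

78.59 mm²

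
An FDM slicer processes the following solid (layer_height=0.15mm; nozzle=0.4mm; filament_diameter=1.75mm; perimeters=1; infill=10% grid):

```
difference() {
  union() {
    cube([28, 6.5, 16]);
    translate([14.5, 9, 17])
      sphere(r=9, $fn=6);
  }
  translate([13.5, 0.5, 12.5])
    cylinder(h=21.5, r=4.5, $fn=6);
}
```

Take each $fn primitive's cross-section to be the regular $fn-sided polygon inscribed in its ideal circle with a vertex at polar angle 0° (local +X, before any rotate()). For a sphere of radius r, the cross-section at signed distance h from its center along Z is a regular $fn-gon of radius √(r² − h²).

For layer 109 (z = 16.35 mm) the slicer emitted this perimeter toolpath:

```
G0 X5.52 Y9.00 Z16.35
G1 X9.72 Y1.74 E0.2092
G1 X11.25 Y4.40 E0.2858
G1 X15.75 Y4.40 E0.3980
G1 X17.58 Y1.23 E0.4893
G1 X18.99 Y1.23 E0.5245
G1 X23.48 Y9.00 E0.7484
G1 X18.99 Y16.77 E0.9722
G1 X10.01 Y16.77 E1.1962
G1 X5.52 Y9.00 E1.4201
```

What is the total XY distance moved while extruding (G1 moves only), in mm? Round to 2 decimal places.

56.93 mm

Sum the Euclidean lengths of each G1 segment: total = 56.93 mm.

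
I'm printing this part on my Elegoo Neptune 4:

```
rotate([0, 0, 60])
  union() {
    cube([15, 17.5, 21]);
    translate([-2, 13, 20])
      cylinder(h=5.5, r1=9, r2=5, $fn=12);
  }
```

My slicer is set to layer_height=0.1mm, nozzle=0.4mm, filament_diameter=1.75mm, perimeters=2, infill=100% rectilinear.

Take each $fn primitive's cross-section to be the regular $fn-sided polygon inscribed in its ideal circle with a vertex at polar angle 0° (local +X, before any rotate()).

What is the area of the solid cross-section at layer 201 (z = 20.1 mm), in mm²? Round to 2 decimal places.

At z = 20.1 mm: the cube (footprint 15×17.5) is included at this height (area 262.50 mm²); the cone at (-2, 13) (r1=9→r2=5) has section circumradius 8.927 here — a regular 12-gon (area = (12/2)·8.927²·sin(360°/12) = 239.09 mm²); Merging all regions: the regions partially overlap — summed areas 501.59 mm² minus the doubly-counted overlap 70.91 mm² gives 430.68 mm² — area = 430.68 mm²; (whole slice rotated 60° about Z — lengths, areas and connectivity unchanged). Overall, the cross-section is a single solid region. Net area = 430.68 mm².

430.68 mm²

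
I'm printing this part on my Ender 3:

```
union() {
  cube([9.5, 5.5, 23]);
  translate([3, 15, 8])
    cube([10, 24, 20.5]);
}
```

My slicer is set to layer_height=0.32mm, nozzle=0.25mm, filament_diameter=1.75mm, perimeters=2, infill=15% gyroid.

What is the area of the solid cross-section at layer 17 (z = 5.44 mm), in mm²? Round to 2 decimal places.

52.25 mm²

At z = 5.44 mm: the cube is present — its section is the full 9.5×5.5 rectangle (area 52.25 mm²); the cube at (3, 15) is absent (z outside [8, 28.5]); Merging all regions: only the 9.5×5.5 cube is present, so the union is just that shape — area = 52.25 mm². Overall, the cross-section is a single solid region. Net area = 52.25 mm².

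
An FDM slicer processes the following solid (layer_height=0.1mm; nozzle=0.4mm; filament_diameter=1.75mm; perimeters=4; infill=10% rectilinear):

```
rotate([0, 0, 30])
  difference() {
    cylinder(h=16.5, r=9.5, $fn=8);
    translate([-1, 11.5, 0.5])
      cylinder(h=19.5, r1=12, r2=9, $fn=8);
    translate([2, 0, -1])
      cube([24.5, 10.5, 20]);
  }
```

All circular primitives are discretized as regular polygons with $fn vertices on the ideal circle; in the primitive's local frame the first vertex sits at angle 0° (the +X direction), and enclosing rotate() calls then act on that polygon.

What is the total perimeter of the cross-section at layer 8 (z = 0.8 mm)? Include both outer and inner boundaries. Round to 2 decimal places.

51.48 mm

At z = 0.8 mm: the r=9.5 cylinder gives a regular 8-gon of circumradius 9.5 (constant along its height) (perimeter = 2·8·9.500·sin(180°/8) = 58.17 mm); the cone at (-1, 11.5) contributes a regular 8-gon of circumradius 11.954 (interpolated between r1=12 and r2=9 at t=0.015) (perimeter = 2·8·11.954·sin(180°/8) = 73.19 mm); the 24.5×10.5 cube at (2, 0) contributes its full rectangle (perimeter 70.00 mm); Taking the first minus the rest: starting from the r=9.5 cylinder, the cone at (-1, 11.5) partially overlaps it — only the 102.54 mm² overlap (of its 404.17 mm²) is removed, clipping the outline; the 24.5×10.5 cube at (2, 0) partially overlaps it — only the 15.15 mm² overlap (of its 257.25 mm²) is removed, clipping the outline — boundary = 51.48 mm; (whole slice rotated 30° about Z — lengths, areas and connectivity unchanged). Overall, the cross-section is a single solid region. Total boundary length (outer) = 51.48 mm.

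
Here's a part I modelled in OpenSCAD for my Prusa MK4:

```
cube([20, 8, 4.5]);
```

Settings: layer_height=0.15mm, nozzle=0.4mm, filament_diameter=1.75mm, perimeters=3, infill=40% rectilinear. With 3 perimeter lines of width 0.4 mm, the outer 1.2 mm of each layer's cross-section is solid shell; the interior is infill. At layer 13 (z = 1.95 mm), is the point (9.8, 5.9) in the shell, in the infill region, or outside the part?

At z = 1.95 mm: the cube (footprint 20×8) is included at this height. Overall, the cross-section is a single solid region. The nearest boundary edge runs (20.00, 8.00)→(0.00, 8.00); distance from the point to it = 2.10 mm. The point is inside the cross-section and 2.10 mm from the nearest boundary — more than the 1.2 mm shell width (3 × 0.4), so it's in the infill interior.

infill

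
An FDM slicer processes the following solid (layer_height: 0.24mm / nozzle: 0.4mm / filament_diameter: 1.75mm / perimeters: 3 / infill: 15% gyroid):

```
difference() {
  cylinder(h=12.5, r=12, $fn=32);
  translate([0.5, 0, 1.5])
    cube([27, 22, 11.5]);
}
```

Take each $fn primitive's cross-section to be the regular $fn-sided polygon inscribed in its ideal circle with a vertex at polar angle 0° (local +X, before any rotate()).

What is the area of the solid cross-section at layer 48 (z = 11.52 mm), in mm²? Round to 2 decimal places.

At z = 11.52 mm: the r=12 cylinder gives a regular 32-gon of circumradius 12 (constant along its height) (area = (32/2)·12.000²·sin(360°/32) = 449.49 mm²); the cube at (0.5, 0) is present — its section is the full 27×22 rectangle (area 594.00 mm²); Subtracting the remaining from the first: starting from the r=12 cylinder (449.49 mm²), the 27×22 cube at (0.5, 0) partially overlaps it — only the 106.38 mm² overlap (of its 594.00 mm²) is removed, clipping the outline — area = 343.10 mm². Overall, the cross-section is a single solid region. Net area = 343.10 mm².

343.10 mm²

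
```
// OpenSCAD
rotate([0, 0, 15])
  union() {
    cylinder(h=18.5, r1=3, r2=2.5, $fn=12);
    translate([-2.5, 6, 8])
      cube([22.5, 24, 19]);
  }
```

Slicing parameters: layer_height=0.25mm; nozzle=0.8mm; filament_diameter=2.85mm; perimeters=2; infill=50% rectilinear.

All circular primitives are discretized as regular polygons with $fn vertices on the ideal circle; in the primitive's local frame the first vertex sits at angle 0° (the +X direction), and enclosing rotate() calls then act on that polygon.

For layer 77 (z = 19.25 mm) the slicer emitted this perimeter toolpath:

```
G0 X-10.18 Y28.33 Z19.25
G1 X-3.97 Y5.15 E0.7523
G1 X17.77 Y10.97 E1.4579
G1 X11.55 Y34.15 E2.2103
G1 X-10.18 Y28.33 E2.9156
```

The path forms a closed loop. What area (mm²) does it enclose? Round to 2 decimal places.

539.99 mm²

Apply the shoelace formula to the sequence of (X, Y) vertices; enclosed area = 539.99 mm².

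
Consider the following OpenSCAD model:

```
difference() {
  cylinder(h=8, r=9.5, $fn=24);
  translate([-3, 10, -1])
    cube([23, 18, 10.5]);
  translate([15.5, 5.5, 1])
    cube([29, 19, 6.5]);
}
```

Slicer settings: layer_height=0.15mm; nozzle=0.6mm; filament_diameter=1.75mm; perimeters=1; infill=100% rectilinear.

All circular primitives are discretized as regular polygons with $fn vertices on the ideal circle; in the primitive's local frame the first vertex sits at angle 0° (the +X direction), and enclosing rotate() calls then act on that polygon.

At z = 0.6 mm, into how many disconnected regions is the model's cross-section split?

1

At z = 0.6 mm: the r=9.5 cylinder contributes a regular 24-gon of circumradius 9.5; the 23×18 cube at (-3, 10) contributes its full rectangle; the cube at (15.5, 5.5) does not reach this height (z outside [1, 7.5]); Taking the first minus the rest: starting from the r=9.5 cylinder, the 23×18 cube at (-3, 10) misses the remaining region (no effect) — 1 connected region. The result has 1 disconnected region.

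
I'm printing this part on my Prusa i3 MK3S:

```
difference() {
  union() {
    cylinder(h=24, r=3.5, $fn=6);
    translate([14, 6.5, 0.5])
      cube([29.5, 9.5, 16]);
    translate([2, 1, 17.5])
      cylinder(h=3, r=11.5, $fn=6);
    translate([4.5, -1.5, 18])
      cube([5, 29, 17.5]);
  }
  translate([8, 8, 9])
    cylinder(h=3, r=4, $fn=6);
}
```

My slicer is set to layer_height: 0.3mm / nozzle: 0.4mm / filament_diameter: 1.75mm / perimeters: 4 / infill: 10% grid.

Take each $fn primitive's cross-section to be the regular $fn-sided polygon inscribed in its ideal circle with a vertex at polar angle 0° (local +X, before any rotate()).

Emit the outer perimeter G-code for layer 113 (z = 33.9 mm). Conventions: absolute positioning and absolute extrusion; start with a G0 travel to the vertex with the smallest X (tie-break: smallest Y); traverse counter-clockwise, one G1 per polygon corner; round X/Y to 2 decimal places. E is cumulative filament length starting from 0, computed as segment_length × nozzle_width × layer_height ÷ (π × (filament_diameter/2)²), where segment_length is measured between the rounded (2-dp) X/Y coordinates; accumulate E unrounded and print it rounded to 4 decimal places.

At z = 33.9 mm: the cylinder is absent (z outside [0, 24]); the cube at (14, 6.5) does not reach this height (z outside [0.5, 16.5]); the cylinder at (2, 1) does not reach this height (z outside [17.5, 20.5]); the cube at (4.5, -1.5) (footprint 5×29) is included at this height; Merging all regions: only the 5×29 cube at (4.5, -1.5) is present, so the union is just that shape — 1 connected region; the cylinder at (8, 8) is absent (z outside [9, 12]); After the difference (first − rest): none of the subtracted shapes is present at this height, so the result so far is unchanged — 1 connected region. The outline is a single polygon with 4 vertices. Extrusion per mm of travel: 0.4 × 0.3 / (π × 0.875²) = 0.049890. Accumulating E over each segment gives final E = 3.3925.

G0 X4.50 Y-1.50 Z33.90
G1 X9.50 Y-1.50 E0.2495
G1 X9.50 Y27.50 E1.6963
G1 X4.50 Y27.50 E1.9457
G1 X4.50 Y-1.50 E3.3925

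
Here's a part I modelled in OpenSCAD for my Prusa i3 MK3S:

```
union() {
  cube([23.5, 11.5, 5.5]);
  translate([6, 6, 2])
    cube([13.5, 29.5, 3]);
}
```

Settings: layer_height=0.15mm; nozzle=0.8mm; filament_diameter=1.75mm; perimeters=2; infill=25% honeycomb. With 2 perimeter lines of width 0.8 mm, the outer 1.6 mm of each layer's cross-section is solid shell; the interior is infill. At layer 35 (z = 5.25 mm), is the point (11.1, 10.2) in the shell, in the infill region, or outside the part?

At z = 5.25 mm: the 23.5×11.5 cube contributes its full rectangle; the cube at (6, 6) does not reach this height (z outside [2, 5]); Combining (union): only the 23.5×11.5 cube is present, so the union is just that shape — 1 connected region. Overall, the cross-section is a single solid region. The nearest boundary edge runs (23.50, 11.50)→(0.00, 11.50); distance from the point to it = 1.30 mm. The point is inside the cross-section, 1.30 mm from the nearest boundary — within the 1.6 mm shell band (2 × 0.8).

shell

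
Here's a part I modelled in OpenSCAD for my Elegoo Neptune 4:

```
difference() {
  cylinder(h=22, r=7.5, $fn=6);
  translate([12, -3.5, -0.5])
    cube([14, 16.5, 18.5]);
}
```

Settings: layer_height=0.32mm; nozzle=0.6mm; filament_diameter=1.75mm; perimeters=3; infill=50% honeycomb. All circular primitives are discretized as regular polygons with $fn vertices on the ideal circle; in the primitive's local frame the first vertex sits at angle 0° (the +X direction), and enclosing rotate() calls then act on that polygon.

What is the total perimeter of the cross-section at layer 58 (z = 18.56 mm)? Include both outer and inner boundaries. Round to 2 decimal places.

At z = 18.56 mm: the cylinder: section is a regular 6-gon, circumradius r=7.5 (perimeter = 2·6·7.500·sin(180°/6) = 45.00 mm); the cube at (12, -3.5) is absent (z outside [-0.5, 18]); Subtracting the remaining from the first: none of the subtracted shapes is present at this height, so the r=7.5 cylinder is unchanged — boundary = 45.00 mm. Overall, the cross-section is a single solid region. Total boundary length (outer) = 45.00 mm.

45.00 mm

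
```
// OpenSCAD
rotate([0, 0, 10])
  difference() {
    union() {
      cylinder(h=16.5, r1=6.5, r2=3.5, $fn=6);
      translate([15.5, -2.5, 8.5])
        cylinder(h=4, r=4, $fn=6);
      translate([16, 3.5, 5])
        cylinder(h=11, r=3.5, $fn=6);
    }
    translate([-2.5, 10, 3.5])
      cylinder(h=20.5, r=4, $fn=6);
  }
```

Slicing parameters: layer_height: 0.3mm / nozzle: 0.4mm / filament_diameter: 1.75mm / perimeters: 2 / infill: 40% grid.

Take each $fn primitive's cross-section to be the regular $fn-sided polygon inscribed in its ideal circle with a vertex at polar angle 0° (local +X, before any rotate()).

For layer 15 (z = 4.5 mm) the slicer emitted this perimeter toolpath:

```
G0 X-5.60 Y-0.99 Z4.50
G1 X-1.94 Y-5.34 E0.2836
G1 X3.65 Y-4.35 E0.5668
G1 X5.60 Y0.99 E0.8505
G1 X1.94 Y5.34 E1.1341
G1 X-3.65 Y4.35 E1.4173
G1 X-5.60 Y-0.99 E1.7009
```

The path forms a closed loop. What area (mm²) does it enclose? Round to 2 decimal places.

83.89 mm²

Apply the shoelace formula to the sequence of (X, Y) vertices; enclosed area = 83.89 mm².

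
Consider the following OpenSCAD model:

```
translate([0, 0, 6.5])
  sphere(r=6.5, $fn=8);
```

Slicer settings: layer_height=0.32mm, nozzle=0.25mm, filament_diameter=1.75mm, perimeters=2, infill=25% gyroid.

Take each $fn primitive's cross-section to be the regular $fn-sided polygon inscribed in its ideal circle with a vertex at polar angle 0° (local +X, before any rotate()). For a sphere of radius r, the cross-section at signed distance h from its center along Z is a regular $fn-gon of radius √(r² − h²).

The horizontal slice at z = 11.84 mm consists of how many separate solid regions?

1

At z = 11.84 mm: the sphere: section is a regular 8-gon, circumradius = √(r²−h²) = √(6.5²−5.34²) = 3.706. The result has 1 disconnected region.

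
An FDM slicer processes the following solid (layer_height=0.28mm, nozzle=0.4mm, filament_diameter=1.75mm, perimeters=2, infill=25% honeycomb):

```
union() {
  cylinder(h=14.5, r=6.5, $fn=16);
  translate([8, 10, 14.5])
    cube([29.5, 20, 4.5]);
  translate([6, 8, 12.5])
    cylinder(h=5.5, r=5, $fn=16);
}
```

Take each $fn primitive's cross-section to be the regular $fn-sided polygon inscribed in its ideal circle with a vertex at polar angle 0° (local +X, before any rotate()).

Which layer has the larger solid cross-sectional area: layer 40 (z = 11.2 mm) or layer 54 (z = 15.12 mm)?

Layer 40 (z = 11.2): the r=6.5 cylinder contributes a regular 16-gon of circumradius 6.5 (area = (16/2)·6.500²·sin(360°/16) = 129.35 mm²); the cube at (8, 10) does not reach this height (z outside [14.5, 19]); the cylinder at (6, 8) is absent (z outside [12.5, 18]); Combining (union): only the r=6.5 cylinder is present, so the union is just that shape — area = 129.35 mm². So its area = 129.35 mm². Layer 54 (z = 15.12): the cylinder does not reach this height (z outside [0, 14.5]); the 29.5×20 cube at (8, 10) contributes its full rectangle (area 590.00 mm²); the r=5 cylinder at (6, 8) contributes a regular 16-gon of circumradius 5 (area = (16/2)·5.000²·sin(360°/16) = 76.54 mm²); Combining (union): the regions partially overlap — summed areas 666.54 mm² minus the doubly-counted overlap 3.93 mm² gives 662.60 mm² — area = 662.60 mm². So its area = 662.60 mm². Layer 54 is larger (662.60 vs 129.35 mm²).

layer 54 (z = 15.12 mm)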